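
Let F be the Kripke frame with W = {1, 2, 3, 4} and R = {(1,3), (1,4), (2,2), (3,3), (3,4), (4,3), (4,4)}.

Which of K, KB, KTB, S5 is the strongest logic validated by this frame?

Symmetric (axiom B): no — 1 R 3 but not 3 R 1.
Reflexive (axiom T): no — 1 is not related to itself.
Euclidean (axiom 5): yes — any two successors of a common world are R-related.
So F validates K; KB would additionally require R to be symmetric. The strongest is K.

K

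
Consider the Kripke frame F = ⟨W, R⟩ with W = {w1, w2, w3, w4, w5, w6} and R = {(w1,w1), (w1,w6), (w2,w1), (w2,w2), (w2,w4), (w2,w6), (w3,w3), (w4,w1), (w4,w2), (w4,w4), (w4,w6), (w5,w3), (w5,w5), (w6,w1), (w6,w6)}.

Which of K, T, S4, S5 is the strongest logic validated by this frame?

Reflexive (axiom T): yes — every world is R-related to itself.
Transitive (axiom 4): yes — every two-step R-path is closed by a direct edge.
Euclidean (axiom 5): no — w2 R w1 and w2 R w4, but not w1 R w4.
So F validates K, T, S4; S5 would additionally require R to be Euclidean. The strongest is S4.

S4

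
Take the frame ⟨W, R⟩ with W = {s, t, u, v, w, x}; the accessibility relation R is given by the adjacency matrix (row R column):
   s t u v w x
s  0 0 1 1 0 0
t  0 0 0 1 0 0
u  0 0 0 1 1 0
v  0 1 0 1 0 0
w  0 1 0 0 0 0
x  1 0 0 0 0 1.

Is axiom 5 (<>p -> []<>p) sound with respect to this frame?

Axiom 5 corresponds to the accessibility relation being Euclidean.
Euclidean: no — s R v and s R u, but not v R u.

No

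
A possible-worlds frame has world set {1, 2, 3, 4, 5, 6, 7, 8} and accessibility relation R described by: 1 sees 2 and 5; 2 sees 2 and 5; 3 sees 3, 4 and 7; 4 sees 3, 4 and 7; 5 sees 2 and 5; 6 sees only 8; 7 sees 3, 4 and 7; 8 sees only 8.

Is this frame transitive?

Transitive: yes — every two-step R-path is closed by a direct edge.

Yes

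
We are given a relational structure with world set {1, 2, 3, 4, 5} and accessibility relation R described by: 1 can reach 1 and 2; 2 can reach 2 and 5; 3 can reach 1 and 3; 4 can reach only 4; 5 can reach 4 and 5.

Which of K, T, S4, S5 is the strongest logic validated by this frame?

T

Reflexive (axiom T): yes — every world is R-related to itself.
Transitive (axiom 4): no — 1 R 2 and 2 R 5, but not 1 R 5.
Euclidean (axiom 5): no — 1 R 2 and 1 R 1, but not 2 R 1.
So F validates K, T; S4 would additionally require R to be transitive. The strongest is T.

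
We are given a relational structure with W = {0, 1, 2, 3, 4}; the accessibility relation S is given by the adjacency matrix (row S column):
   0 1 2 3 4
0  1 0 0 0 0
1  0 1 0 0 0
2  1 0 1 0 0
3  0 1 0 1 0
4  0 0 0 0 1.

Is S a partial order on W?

Reflexive: yes — every world is S-related to itself.
Transitive: yes — every two-step S-path is closed by a direct edge.
Antisymmetric: yes — no distinct pair is related both ways.
So S is a partial order.

Yes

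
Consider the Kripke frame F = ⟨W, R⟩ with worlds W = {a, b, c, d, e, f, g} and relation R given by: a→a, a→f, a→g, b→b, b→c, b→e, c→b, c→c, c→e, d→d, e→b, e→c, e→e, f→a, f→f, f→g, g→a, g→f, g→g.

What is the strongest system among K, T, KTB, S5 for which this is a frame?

S5

Reflexive (axiom T): yes — every world is R-related to itself.
Symmetric (axiom B): yes — every pair in R has its reverse in R.
Euclidean (axiom 5): yes — any two successors of a common world are R-related.
So F validates K, T, KTB, S5. The strongest is S5.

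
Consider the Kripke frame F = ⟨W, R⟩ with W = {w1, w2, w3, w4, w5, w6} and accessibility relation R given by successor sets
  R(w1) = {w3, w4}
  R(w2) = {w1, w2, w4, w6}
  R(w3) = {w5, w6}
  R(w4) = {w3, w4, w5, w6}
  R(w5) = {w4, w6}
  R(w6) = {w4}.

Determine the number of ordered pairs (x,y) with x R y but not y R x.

9

Enumerating: (w1,w3), (w1,w4), (w2,w1), (w2,w4), (w2,w6), (w3,w5), (w3,w6), (w4,w3), (w5,w6).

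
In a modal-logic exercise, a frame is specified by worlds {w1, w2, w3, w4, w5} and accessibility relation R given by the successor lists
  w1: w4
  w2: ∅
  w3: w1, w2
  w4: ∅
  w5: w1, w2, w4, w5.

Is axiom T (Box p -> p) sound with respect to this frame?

The schema T characterises exactly the reflexive frames.
Reflexive: no — w1 is not related to itself.

No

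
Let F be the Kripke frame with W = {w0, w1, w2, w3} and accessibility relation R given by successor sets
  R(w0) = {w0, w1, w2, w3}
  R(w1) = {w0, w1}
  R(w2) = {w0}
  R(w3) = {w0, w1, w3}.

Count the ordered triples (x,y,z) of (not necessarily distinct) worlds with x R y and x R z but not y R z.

7

Enumerating: (w0,w1,w2), (w0,w1,w3), (w0,w2,w1), (w0,w2,w2), (w0,w2,w3), (w0,w3,w2), (w3,w1,w3).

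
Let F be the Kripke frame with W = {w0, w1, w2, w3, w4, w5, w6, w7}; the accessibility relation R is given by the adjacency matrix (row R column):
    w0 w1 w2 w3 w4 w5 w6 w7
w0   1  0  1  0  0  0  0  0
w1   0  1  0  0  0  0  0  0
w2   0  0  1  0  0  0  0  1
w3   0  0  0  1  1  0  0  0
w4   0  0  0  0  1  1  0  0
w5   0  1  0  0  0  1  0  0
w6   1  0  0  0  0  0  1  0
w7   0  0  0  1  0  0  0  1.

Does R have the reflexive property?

Reflexive: yes — every world is R-related to itself.

Yes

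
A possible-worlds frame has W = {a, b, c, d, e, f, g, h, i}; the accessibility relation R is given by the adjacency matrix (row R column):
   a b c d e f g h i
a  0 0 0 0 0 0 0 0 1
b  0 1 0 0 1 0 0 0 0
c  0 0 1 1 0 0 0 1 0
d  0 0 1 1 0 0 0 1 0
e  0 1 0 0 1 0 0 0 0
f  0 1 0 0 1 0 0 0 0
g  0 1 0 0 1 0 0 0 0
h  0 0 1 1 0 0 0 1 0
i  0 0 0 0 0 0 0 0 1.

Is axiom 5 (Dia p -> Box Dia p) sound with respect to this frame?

Yes

Axiom 5 corresponds to the accessibility relation being Euclidean.
Euclidean: yes — any two successors of a common world are R-related.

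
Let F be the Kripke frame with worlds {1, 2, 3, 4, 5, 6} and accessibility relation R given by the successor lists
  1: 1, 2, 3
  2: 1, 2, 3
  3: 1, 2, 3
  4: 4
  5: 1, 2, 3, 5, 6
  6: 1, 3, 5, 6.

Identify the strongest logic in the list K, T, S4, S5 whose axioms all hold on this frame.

Reflexive (axiom T): yes — every world is R-related to itself.
Transitive (axiom 4): no — 6 R 1 and 1 R 2, but not 6 R 2.
Euclidean (axiom 5): no — 5 R 1 and 5 R 6, but not 1 R 6.
So F validates K, T; S4 would additionally require R to be transitive. The strongest is T.

T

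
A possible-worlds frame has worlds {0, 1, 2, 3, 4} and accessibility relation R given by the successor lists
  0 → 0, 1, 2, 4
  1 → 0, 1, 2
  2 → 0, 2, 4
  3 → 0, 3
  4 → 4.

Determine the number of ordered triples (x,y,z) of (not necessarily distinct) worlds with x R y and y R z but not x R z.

Enumerating: (1,0,4), (1,2,4), (2,0,1), (3,0,1), (3,0,2), (3,0,4).

6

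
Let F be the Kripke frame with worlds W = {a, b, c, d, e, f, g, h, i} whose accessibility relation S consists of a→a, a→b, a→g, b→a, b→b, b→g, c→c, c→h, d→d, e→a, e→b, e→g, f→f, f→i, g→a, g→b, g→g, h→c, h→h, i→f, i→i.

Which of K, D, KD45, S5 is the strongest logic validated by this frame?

KD45

Serial (axiom D): yes — every world has a successor (e.g. a S a).
Euclidean (axiom 5): yes — any two successors of a common world are S-related.
Transitive (axiom 4): yes — every two-step S-path is closed by a direct edge.
Reflexive (axiom T): no — e is not related to itself.
So F validates K, D, KD45; S5 would additionally require S to be reflexive. The strongest is KD45.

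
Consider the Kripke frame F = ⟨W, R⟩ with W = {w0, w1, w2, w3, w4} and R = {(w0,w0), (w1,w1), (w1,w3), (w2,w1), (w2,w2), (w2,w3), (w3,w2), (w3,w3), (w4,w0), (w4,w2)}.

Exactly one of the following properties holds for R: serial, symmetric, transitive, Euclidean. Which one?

serial

Serial: yes — every world has a successor (e.g. w0 R w0).
Symmetric: no — w1 R w3 but not w3 R w1.
Transitive: no — w1 R w3 and w3 R w2, but not w1 R w2.
Euclidean: no — w2 R w3 and w2 R w1, but not w3 R w1.
Only serial holds.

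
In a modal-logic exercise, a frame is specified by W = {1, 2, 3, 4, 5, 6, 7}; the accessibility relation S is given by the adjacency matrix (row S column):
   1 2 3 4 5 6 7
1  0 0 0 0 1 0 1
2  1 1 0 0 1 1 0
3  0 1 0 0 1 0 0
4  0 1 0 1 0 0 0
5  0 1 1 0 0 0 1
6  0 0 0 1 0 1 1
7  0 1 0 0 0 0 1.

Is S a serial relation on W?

Serial: yes — every world has a successor (e.g. 1 S 5).

Yes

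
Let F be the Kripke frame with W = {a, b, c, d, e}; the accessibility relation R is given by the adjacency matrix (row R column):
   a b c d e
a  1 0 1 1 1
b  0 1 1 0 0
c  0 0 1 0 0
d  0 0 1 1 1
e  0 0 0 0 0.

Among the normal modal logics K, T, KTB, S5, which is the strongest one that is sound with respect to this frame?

Reflexive (axiom T): no — e is not related to itself.
Symmetric (axiom B): no — a R c but not c R a.
Euclidean (axiom 5): no — a R c and a R d, but not c R d.
So F validates K; T would additionally require R to be reflexive. The strongest is K.

K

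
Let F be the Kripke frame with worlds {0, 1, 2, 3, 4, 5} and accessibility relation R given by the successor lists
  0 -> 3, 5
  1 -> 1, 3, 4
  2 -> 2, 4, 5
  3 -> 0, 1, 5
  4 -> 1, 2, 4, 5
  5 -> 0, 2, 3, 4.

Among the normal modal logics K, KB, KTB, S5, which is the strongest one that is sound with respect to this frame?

KB

Symmetric (axiom B): yes — every pair in R has its reverse in R.
Reflexive (axiom T): no — 0 is not related to itself.
Euclidean (axiom 5): no — 1 R 3 and 1 R 4, but not 3 R 4.
So F validates K, KB; KTB would additionally require R to be reflexive. The strongest is KB.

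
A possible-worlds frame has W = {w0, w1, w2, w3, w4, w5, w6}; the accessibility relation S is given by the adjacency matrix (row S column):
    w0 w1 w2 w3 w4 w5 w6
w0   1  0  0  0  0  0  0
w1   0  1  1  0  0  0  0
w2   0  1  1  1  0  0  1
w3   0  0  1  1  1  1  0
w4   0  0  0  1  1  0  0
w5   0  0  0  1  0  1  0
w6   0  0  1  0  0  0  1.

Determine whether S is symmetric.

Yes

Symmetric: yes — every pair in S has its reverse in S.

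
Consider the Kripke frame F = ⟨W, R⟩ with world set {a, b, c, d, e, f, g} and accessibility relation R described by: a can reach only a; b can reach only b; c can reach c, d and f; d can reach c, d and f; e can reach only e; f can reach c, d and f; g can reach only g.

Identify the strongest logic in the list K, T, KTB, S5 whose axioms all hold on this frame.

Reflexive (axiom T): yes — every world is R-related to itself.
Symmetric (axiom B): yes — every pair in R has its reverse in R.
Euclidean (axiom 5): yes — any two successors of a common world are R-related.
So F validates K, T, KTB, S5. The strongest is S5.

S5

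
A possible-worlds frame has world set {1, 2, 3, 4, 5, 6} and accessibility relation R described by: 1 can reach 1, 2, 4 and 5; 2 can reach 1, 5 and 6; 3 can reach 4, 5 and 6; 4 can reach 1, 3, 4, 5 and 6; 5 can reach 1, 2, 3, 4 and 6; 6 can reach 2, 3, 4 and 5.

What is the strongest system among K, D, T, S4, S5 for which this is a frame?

Serial (axiom D): yes — every world has a successor (e.g. 1 R 1).
Reflexive (axiom T): no — 2 is not related to itself.
Transitive (axiom 4): no — 1 R 2 and 2 R 6, but not 1 R 6.
Euclidean (axiom 5): no — 1 R 2 and 1 R 4, but not 2 R 4.
So F validates K, D; T would additionally require R to be reflexive. The strongest is D.

D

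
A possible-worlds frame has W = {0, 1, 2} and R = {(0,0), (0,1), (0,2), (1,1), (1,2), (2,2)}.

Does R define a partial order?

Yes

Reflexive: yes — every world is R-related to itself.
Transitive: yes — every two-step R-path is closed by a direct edge.
Antisymmetric: yes — no distinct pair is related both ways.
So R is a partial order.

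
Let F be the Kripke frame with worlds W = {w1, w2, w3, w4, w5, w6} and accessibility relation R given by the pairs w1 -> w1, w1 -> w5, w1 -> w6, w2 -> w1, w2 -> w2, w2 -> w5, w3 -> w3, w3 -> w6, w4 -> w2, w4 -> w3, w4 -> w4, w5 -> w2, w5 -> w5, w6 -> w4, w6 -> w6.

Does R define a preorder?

Reflexive: yes — every world is R-related to itself.
Transitive: no — w1 R w5 and w5 R w2, but not w1 R w2.
So R is not a preorder.

No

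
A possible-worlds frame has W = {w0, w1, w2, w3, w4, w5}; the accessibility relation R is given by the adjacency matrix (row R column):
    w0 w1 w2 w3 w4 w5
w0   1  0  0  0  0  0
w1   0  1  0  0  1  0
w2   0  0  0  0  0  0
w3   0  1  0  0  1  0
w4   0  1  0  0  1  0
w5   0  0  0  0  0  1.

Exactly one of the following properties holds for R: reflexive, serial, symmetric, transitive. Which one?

transitive

Reflexive: no — w2 is not related to itself.
Serial: no — w2 has no R-successor.
Symmetric: no — w3 R w1 but not w1 R w3.
Transitive: yes — every two-step R-path is closed by a direct edge.
Only transitive holds.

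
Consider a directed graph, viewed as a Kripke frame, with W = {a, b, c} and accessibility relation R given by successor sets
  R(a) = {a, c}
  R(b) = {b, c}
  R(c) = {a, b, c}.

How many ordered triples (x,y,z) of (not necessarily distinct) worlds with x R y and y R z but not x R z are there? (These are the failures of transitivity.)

Enumerating: (a,c,b), (b,c,a).

2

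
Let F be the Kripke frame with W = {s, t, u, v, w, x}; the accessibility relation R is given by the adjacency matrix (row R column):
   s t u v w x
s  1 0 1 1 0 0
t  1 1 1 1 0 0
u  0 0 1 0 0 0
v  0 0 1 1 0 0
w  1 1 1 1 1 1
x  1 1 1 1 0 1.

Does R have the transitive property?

Yes

Transitive: yes — every two-step R-path is closed by a direct edge.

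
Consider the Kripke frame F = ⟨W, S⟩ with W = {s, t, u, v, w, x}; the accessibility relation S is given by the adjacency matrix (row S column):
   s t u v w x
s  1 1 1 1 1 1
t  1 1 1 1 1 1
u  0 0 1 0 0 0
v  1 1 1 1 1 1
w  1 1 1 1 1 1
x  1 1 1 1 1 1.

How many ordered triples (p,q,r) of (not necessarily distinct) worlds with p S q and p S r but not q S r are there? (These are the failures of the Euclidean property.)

Enumerating: (s,u,s), (s,u,t), (s,u,v), (s,u,w), (s,u,x), (t,u,s), (t,u,t), (t,u,v), (t,u,w), (t,u,x), (v,u,s), (v,u,t), … and 13 more.
Total: 25.

25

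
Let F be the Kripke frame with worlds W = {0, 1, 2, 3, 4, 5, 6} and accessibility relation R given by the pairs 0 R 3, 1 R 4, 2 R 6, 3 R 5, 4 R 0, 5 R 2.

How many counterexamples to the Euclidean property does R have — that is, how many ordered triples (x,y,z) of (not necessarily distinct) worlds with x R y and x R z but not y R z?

Enumerating: (0,3,3), (1,4,4), (2,6,6), (3,5,5), (4,0,0), (5,2,2).

6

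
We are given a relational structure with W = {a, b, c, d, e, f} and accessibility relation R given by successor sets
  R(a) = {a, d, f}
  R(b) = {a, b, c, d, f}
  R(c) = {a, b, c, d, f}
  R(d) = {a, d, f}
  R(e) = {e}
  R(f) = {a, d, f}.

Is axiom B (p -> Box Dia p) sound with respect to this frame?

Axiom B corresponds to the accessibility relation being symmetric.
Symmetric: no — b R a but not a R b.

No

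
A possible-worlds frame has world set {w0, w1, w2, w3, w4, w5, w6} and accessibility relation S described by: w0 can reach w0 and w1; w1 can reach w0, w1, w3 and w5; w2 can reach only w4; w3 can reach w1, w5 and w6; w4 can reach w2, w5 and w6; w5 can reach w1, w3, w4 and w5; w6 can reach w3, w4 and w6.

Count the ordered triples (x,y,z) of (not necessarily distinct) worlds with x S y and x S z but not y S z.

Enumerating: (w1,w0,w3), (w1,w0,w5), (w1,w3,w0), (w1,w3,w3), (w1,w5,w0), (w2,w4,w4), (w3,w1,w6), (w3,w5,w6), (w3,w6,w1), (w3,w6,w5), (w4,w2,w2), (w4,w2,w5), … and 15 more.
Total: 27.

27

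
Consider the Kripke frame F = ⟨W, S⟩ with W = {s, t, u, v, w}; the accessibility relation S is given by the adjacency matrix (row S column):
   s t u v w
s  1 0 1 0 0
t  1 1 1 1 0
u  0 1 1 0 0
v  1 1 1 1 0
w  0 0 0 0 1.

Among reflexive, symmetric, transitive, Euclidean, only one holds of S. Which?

Reflexive: yes — every world is S-related to itself.
Symmetric: no — s S u but not u S s.
Transitive: no — s S u and u S t, but not s S t.
Euclidean: no — t S s and t S v, but not s S v.
Only reflexive holds.

reflexive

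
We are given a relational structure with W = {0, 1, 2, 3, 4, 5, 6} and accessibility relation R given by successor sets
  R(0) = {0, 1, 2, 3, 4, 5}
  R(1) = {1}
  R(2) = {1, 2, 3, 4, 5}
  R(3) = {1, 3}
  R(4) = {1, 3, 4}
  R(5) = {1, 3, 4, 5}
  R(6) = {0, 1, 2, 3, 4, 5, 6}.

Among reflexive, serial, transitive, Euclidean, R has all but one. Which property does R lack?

Reflexive: yes — every world is R-related to itself.
Serial: yes — every world has a successor (e.g. 0 R 0).
Transitive: yes — every two-step R-path is closed by a direct edge.
Euclidean: no — 0 R 1 and 0 R 2, but not 1 R 2.
Only Euclidean fails.

Euclidean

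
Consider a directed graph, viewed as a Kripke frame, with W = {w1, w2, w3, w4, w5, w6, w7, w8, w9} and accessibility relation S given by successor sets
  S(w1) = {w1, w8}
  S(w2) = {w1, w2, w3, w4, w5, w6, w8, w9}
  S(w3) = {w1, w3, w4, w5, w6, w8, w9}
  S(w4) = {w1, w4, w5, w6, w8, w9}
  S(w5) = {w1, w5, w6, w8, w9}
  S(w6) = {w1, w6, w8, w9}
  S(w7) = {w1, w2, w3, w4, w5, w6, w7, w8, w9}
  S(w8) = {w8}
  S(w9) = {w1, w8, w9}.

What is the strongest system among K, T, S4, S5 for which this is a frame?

S4

Reflexive (axiom T): yes — every world is S-related to itself.
Transitive (axiom 4): yes — every two-step S-path is closed by a direct edge.
Euclidean (axiom 5): no — w2 S w1 and w2 S w3, but not w1 S w3.
So F validates K, T, S4; S5 would additionally require S to be Euclidean. The strongest is S4.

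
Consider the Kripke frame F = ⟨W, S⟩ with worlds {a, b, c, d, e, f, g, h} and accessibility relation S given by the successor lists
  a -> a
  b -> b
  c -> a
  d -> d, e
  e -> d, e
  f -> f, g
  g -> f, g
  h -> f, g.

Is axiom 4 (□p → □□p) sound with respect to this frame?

The schema 4 characterises exactly the transitive frames.
Transitive: yes — every two-step S-path is closed by a direct edge.

Yes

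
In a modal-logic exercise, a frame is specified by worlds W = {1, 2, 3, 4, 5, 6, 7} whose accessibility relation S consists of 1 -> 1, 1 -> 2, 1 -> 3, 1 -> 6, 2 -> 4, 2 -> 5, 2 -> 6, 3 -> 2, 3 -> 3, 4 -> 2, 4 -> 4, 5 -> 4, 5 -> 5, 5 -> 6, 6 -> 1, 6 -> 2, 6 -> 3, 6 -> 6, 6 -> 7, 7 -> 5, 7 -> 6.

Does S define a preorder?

Reflexive: no — 2 is not related to itself.
Transitive: no — 1 S 2 and 2 S 4, but not 1 S 4.
So S is not a preorder.

No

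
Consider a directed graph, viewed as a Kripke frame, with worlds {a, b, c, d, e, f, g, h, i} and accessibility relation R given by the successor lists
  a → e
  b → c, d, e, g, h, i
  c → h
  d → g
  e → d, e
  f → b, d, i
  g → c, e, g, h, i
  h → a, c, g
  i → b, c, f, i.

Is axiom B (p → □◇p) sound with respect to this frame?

No

By correspondence theory, B is valid on a frame iff R is symmetric.
Symmetric: no — a R e but not e R a.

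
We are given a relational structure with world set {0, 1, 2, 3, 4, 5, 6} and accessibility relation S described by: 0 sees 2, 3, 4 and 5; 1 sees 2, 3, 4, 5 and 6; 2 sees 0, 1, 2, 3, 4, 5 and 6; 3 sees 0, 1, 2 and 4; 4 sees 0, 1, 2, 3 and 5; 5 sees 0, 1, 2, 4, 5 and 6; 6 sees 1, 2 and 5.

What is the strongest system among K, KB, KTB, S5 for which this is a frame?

Symmetric (axiom B): yes — every pair in S has its reverse in S.
Reflexive (axiom T): no — 0 is not related to itself.
Euclidean (axiom 5): no — 0 S 3 and 0 S 5, but not 3 S 5.
So F validates K, KB; KTB would additionally require S to be reflexive. The strongest is KB.

KB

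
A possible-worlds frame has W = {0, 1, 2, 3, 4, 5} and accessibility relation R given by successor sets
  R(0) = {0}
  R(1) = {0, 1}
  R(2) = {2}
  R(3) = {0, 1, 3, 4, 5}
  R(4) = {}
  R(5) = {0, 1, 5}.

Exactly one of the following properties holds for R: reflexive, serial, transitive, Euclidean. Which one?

Reflexive: no — 4 is not related to itself.
Serial: no — 4 has no R-successor.
Transitive: yes — every two-step R-path is closed by a direct edge.
Euclidean: no — 3 R 0 and 3 R 1, but not 0 R 1.
Only transitive holds.

transitive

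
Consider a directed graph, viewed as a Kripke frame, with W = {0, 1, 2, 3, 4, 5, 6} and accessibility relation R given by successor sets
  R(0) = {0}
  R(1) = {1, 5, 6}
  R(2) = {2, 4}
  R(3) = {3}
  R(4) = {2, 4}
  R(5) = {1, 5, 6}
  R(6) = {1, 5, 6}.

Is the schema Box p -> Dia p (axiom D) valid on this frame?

By correspondence theory, D is valid on a frame iff R is serial.
Serial: yes — every world has a successor (e.g. 0 R 0).

Yes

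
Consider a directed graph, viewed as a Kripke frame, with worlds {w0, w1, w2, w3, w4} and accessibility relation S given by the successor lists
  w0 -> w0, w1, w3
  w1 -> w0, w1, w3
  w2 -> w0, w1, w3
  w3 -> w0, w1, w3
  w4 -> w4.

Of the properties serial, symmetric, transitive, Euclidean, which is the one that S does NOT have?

Serial: yes — every world has a successor (e.g. w0 S w0).
Symmetric: no — w2 S w0 but not w0 S w2.
Transitive: yes — every two-step S-path is closed by a direct edge.
Euclidean: yes — any two successors of a common world are S-related.
Only symmetric fails.

symmetric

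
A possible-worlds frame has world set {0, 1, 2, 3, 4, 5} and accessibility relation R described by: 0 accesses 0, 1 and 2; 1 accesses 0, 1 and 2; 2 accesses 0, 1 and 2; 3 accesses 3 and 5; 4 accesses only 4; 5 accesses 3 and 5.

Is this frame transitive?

Yes

Transitive: yes — every two-step R-path is closed by a direct edge.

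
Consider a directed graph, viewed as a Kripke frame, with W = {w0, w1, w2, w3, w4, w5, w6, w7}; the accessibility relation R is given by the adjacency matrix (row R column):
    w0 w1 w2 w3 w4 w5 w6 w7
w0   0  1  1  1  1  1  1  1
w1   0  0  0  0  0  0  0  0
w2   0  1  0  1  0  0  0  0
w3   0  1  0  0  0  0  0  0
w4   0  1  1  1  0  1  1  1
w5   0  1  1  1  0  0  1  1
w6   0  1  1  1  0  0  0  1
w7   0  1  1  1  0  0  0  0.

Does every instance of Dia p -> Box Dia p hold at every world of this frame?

No

Axiom 5 corresponds to the accessibility relation being Euclidean.
Euclidean: no — w0 R w1 and w0 R w2, but not w1 R w2.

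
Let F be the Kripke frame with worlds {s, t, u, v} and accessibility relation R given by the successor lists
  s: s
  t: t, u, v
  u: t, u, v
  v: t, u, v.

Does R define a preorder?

Reflexive: yes — every world is R-related to itself.
Transitive: yes — every two-step R-path is closed by a direct edge.
So R is a preorder.

Yes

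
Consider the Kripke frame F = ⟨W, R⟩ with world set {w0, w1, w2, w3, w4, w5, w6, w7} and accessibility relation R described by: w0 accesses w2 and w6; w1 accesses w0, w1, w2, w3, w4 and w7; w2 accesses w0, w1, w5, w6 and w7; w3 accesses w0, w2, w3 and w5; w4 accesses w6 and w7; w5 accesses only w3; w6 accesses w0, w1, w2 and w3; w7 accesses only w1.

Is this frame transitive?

Transitive: no — w0 R w2 and w2 R w1, but not w0 R w1.

No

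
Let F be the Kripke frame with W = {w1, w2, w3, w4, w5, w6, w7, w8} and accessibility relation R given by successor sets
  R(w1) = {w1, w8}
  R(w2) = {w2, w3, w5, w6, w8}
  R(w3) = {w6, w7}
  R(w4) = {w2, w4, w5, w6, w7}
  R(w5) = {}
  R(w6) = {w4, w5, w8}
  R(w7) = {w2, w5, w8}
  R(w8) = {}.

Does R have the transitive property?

Transitive: no — w2 R w3 and w3 R w7, but not w2 R w7.

No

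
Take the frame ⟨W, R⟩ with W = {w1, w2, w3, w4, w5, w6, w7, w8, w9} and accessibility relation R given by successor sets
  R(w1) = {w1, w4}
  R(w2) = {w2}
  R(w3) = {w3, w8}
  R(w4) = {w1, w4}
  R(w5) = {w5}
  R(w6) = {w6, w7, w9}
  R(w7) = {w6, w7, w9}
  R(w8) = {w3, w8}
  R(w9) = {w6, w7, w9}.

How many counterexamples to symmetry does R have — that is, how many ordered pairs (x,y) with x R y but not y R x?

R is symmetric; there are no such tuples.

0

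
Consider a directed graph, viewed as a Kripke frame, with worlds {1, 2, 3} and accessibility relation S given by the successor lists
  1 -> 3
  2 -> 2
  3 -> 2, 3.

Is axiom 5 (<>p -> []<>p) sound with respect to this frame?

No

By correspondence theory, 5 is valid on a frame iff S is Euclidean.
Euclidean: no — 3 S 2 and 3 S 3, but not 2 S 3.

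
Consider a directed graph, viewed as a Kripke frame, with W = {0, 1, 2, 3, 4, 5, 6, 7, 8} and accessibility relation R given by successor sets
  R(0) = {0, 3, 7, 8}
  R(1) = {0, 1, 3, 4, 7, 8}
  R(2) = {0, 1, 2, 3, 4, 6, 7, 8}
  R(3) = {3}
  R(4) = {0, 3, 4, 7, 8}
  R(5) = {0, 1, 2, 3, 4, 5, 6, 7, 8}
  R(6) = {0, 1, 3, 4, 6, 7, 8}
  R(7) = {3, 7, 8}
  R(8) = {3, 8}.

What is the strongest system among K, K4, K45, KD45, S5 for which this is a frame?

Transitive (axiom 4): yes — every two-step R-path is closed by a direct edge.
Euclidean (axiom 5): no — 0 R 3 and 0 R 7, but not 3 R 7.
Serial (axiom D): yes — every world has a successor (e.g. 0 R 0).
Reflexive (axiom T): yes — every world is R-related to itself.
So F validates K, K4; K45 would additionally require R to be Euclidean. The strongest is K4.

K4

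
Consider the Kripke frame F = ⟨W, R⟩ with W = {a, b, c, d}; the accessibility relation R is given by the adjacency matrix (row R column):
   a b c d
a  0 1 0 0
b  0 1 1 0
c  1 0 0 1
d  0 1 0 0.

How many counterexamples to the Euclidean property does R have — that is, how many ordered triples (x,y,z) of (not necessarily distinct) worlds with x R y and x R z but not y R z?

6

Enumerating: (b,c,b), (b,c,c), (c,a,a), (c,a,d), (c,d,a), (c,d,d).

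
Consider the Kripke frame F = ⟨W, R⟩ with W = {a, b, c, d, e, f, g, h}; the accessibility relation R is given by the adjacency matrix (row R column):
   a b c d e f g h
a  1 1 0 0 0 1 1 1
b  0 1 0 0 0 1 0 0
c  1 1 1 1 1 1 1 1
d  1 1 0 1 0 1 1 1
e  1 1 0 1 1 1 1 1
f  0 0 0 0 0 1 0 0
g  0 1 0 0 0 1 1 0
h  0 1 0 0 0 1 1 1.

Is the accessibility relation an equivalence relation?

Reflexive: yes — every world is R-related to itself.
Symmetric: no — a R b but not b R a.
Transitive: yes — every two-step R-path is closed by a direct edge.
So R is not an equivalence relation.

No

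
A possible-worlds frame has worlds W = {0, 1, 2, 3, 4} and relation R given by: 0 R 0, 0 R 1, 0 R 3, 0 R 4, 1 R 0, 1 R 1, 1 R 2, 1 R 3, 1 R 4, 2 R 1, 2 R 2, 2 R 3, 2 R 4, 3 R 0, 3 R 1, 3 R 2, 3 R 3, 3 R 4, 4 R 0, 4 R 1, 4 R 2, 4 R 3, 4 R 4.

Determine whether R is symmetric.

Symmetric: yes — every pair in R has its reverse in R.

Yes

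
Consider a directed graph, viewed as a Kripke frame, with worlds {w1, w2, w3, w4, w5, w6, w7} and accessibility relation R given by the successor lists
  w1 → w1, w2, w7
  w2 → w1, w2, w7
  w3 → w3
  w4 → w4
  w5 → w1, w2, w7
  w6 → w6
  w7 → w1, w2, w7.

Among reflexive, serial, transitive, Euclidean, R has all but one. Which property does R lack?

reflexive

Reflexive: no — w5 is not related to itself.
Serial: yes — every world has a successor (e.g. w1 R w1).
Transitive: yes — every two-step R-path is closed by a direct edge.
Euclidean: yes — any two successors of a common world are R-related.
Only reflexive fails.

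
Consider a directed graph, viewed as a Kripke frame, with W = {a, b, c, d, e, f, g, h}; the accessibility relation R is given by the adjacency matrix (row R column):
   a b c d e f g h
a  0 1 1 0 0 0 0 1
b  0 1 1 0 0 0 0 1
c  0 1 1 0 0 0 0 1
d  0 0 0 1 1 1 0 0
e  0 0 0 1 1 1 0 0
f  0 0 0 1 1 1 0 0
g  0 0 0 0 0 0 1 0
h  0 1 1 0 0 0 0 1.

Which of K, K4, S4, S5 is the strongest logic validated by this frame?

K4

Transitive (axiom 4): yes — every two-step R-path is closed by a direct edge.
Reflexive (axiom T): no — a is not related to itself.
Euclidean (axiom 5): yes — any two successors of a common world are R-related.
So F validates K, K4; S4 would additionally require R to be reflexive. The strongest is K4.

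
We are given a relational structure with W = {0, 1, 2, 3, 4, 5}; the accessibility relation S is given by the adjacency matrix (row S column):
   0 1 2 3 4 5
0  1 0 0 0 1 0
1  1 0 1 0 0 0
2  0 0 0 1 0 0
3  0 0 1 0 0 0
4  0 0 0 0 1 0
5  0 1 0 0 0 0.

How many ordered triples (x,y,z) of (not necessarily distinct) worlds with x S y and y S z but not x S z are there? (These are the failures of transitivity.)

Enumerating: (1,0,4), (1,2,3), (2,3,2), (3,2,3), (5,1,0), (5,1,2).

6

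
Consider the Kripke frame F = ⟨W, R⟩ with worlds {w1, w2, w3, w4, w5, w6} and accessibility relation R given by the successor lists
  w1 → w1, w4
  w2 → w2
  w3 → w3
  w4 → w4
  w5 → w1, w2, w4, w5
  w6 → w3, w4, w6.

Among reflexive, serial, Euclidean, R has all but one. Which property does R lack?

Euclidean

Reflexive: yes — every world is R-related to itself.
Serial: yes — every world has a successor (e.g. w1 R w1).
Euclidean: no — w5 R w1 and w5 R w2, but not w1 R w2.
Only Euclidean fails.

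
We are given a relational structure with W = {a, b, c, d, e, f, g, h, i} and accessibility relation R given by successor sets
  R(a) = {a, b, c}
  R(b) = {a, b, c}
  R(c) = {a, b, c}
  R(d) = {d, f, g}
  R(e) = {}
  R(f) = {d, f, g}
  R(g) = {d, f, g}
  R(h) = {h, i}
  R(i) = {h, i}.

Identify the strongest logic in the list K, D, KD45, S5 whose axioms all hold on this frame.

K

Serial (axiom D): no — e has no R-successor.
Euclidean (axiom 5): yes — any two successors of a common world are R-related.
Transitive (axiom 4): yes — every two-step R-path is closed by a direct edge.
Reflexive (axiom T): no — e is not related to itself.
So F validates K; D would additionally require R to be serial. The strongest is K.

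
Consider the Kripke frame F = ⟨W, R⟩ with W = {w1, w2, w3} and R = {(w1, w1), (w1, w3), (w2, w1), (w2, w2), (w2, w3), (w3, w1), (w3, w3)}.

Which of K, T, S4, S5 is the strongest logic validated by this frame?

S4

Reflexive (axiom T): yes — every world is R-related to itself.
Transitive (axiom 4): yes — every two-step R-path is closed by a direct edge.
Euclidean (axiom 5): no — w2 R w1 and w2 R w2, but not w1 R w2.
So F validates K, T, S4; S5 would additionally require R to be Euclidean. The strongest is S4.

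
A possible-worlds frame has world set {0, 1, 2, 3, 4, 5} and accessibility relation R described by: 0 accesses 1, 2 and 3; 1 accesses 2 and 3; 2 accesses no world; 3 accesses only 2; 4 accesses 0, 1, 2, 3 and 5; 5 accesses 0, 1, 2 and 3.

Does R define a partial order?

Reflexive: no — 0 is not related to itself.
Transitive: yes — every two-step R-path is closed by a direct edge.
Antisymmetric: yes — no distinct pair is related both ways.
So R is not a partial order.

No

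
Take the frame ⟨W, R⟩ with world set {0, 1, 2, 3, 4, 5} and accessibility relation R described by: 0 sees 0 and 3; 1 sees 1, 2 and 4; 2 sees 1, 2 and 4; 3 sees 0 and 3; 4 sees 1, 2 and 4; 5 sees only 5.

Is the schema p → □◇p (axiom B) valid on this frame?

Axiom B corresponds to the accessibility relation being symmetric.
Symmetric: yes — every pair in R has its reverse in R.

Yes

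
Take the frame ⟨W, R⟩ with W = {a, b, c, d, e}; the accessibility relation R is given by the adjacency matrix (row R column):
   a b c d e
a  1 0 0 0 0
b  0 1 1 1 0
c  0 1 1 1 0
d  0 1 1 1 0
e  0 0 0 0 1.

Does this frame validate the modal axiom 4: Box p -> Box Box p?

Yes

Axiom 4 corresponds to the accessibility relation being transitive.
Transitive: yes — every two-step R-path is closed by a direct edge.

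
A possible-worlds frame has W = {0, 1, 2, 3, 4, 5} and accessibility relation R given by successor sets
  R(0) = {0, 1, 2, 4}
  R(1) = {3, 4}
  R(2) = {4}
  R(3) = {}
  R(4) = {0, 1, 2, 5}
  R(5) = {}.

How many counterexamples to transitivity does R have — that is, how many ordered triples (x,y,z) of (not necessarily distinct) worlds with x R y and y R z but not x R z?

14

Enumerating: (0,1,3), (0,4,5), (1,4,0), (1,4,1), (1,4,2), (1,4,5), (2,4,0), (2,4,1), (2,4,2), (2,4,5), (4,0,4), (4,1,3), (4,1,4), (4,2,4).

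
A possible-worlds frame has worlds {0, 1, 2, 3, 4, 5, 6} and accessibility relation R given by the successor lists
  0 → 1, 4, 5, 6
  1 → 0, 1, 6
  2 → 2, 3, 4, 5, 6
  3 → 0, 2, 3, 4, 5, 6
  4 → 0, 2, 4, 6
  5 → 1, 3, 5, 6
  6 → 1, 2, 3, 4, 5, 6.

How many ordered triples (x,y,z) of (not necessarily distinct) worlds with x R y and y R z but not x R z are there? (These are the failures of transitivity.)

35

Enumerating: (0,1,0), (0,4,0), (0,4,2), (0,5,3), (0,6,2), (0,6,3), (1,0,4), (1,0,5), (1,6,2), (1,6,3), (1,6,4), (1,6,5), … and 23 more.
Total: 35.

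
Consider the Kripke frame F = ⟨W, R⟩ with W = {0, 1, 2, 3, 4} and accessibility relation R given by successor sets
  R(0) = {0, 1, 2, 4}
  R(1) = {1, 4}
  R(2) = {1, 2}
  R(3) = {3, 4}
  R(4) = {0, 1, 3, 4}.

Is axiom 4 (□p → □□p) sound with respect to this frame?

No

Axiom 4 corresponds to the accessibility relation being transitive.
Transitive: no — 0 R 4 and 4 R 3, but not 0 R 3.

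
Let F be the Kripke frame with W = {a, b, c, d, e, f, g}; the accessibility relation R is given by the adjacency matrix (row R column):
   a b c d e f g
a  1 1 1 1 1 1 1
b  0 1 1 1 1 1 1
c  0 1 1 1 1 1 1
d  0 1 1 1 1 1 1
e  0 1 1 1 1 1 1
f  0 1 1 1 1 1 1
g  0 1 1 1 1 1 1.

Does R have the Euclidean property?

Euclidean: no — a R b and a R a, but not b R a.

No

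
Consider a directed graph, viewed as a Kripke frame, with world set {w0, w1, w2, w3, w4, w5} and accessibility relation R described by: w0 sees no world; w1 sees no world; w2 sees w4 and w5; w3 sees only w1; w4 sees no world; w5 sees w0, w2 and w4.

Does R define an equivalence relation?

No

Reflexive: no — w0 is not related to itself.
Symmetric: no — w2 R w4 but not w4 R w2.
Transitive: no — w2 R w5 and w5 R w0, but not w2 R w0.
So R is not an equivalence relation.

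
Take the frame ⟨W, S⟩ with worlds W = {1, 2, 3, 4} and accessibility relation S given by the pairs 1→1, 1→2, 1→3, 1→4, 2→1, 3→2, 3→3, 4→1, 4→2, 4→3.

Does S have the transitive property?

No

Transitive: no — 2 S 1 and 1 S 3, but not 2 S 3.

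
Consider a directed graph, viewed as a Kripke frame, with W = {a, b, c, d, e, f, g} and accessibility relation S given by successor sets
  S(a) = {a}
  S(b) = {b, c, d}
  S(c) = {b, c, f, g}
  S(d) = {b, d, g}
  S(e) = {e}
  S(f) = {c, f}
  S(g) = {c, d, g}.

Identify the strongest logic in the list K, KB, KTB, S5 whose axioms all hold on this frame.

Symmetric (axiom B): yes — every pair in S has its reverse in S.
Reflexive (axiom T): yes — every world is S-related to itself.
Euclidean (axiom 5): no — b S c and b S d, but not c S d.
So F validates K, KB, KTB; S5 would additionally require S to be Euclidean. The strongest is KTB.

KTB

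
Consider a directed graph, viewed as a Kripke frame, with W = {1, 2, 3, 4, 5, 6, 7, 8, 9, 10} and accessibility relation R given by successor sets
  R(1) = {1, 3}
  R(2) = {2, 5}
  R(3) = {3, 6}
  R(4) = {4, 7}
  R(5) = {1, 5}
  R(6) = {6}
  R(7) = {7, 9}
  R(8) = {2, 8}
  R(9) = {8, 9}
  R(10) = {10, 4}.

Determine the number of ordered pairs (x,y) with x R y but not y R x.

Enumerating: (1,3), (10,4), (2,5), (3,6), (4,7), (5,1), (7,9), (8,2), (9,8).

9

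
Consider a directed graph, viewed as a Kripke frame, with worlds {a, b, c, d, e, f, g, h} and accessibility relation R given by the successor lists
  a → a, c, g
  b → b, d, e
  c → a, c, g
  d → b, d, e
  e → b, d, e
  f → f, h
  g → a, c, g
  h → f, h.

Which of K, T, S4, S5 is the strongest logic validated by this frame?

S5

Reflexive (axiom T): yes — every world is R-related to itself.
Transitive (axiom 4): yes — every two-step R-path is closed by a direct edge.
Euclidean (axiom 5): yes — any two successors of a common world are R-related.
So F validates K, T, S4, S5. The strongest is S5.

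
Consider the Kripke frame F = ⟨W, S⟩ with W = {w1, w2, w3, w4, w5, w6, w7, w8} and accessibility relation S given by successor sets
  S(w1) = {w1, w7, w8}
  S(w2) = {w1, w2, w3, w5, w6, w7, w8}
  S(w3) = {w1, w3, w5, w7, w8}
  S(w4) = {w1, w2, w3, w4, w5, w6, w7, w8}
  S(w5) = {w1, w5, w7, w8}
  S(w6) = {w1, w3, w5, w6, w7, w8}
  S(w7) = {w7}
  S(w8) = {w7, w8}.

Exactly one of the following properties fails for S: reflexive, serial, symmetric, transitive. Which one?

Reflexive: yes — every world is S-related to itself.
Serial: yes — every world has a successor (e.g. w1 S w1).
Symmetric: no — w1 S w7 but not w7 S w1.
Transitive: yes — every two-step S-path is closed by a direct edge.
Only symmetric fails.

symmetric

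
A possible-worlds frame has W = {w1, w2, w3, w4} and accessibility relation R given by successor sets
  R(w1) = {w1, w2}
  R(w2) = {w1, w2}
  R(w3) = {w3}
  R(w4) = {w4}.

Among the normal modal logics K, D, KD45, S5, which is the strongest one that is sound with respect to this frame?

S5

Serial (axiom D): yes — every world has a successor (e.g. w1 R w1).
Euclidean (axiom 5): yes — any two successors of a common world are R-related.
Transitive (axiom 4): yes — every two-step R-path is closed by a direct edge.
Reflexive (axiom T): yes — every world is R-related to itself.
So F validates K, D, KD45, S5. The strongest is S5.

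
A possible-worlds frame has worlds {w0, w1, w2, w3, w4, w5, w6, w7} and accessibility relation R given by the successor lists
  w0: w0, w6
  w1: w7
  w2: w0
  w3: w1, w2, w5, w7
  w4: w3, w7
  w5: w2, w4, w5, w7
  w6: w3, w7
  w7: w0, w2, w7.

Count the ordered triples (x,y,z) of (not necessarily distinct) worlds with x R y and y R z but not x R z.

22

Enumerating: (w0,w6,w3), (w0,w6,w7), (w1,w7,w0), (w1,w7,w2), (w2,w0,w6), (w3,w2,w0), (w3,w5,w4), (w3,w7,w0), (w4,w3,w1), (w4,w3,w2), (w4,w3,w5), (w4,w7,w0), … and 10 more.
Total: 22.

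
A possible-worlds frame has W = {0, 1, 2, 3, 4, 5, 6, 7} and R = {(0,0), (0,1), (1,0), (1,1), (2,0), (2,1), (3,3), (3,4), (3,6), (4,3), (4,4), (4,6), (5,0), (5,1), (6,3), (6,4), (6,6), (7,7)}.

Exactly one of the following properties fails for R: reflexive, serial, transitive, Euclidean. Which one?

reflexive

Reflexive: no — 2 is not related to itself.
Serial: yes — every world has a successor (e.g. 0 R 0).
Transitive: yes — every two-step R-path is closed by a direct edge.
Euclidean: yes — any two successors of a common world are R-related.
Only reflexive fails.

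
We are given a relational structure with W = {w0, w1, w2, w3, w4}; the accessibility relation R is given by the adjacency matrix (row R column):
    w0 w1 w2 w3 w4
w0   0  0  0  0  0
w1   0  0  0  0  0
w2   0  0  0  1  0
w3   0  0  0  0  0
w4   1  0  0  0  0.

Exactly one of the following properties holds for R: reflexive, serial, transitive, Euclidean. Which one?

transitive

Reflexive: no — w0 is not related to itself.
Serial: no — w0 has no R-successor.
Transitive: yes — every two-step R-path is closed by a direct edge.
Euclidean: no — w2 R w3 and w2 R w3, but not w3 R w3.
Only transitive holds.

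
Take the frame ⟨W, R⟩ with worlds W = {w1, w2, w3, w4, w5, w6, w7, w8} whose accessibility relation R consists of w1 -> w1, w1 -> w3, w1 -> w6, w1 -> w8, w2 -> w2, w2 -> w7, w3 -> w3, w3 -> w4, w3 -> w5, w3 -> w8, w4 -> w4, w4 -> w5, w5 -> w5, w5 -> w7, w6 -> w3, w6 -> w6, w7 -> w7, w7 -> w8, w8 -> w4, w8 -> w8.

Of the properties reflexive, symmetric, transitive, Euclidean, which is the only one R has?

Reflexive: yes — every world is R-related to itself.
Symmetric: no — w1 R w3 but not w3 R w1.
Transitive: no — w1 R w3 and w3 R w4, but not w1 R w4.
Euclidean: no — w1 R w3 and w1 R w6, but not w3 R w6.
Only reflexive holds.

reflexive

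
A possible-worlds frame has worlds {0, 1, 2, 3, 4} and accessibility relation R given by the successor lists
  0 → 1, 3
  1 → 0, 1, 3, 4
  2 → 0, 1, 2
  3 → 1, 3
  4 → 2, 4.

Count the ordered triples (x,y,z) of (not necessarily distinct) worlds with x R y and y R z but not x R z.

10

Enumerating: (0,1,0), (0,1,4), (1,4,2), (2,0,3), (2,1,3), (2,1,4), (3,1,0), (3,1,4), (4,2,0), (4,2,1).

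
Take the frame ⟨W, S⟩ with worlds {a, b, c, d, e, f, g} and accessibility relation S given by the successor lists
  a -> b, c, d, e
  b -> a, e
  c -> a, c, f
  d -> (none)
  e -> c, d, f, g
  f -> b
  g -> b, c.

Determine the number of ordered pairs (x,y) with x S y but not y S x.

11

Enumerating: (a,d), (a,e), (b,e), (c,f), (e,c), (e,d), (e,f), (e,g), (f,b), (g,b), (g,c).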